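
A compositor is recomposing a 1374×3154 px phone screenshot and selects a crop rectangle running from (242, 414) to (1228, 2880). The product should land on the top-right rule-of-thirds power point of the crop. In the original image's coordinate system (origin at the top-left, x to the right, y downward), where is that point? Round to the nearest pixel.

Crop width = 1228 − 242 = 986 px; one third is 328.67 px.
Crop height = 2880 − 414 = 2466 px; one third is 822.00 px.
The top-right point is two-thirds across and one-third down within the crop:
x = 242 + 2 × 328.67 ≈ 899; y = 414 + 1 × 822.00 ≈ 1236.

x = 899 px, y = 1236 px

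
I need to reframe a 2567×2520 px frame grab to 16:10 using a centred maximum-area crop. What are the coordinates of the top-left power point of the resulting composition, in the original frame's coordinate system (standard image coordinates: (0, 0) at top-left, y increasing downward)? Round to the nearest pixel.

(856, 993)

2567/2520 < 16/10, so the 16:10 crop keeps the full width 2567 and trims height to 2567 × 10/16 = 1604.38 px.
Top offset = (2520 − 1604.38)/2 = 457.81 px; left offset = 0.
Top-left is one-third across and one-third down within the crop:
x = 0.00 + 1 × 2567.00/3 ≈ 856; y = 457.81 + 1 × 1604.38/3 ≈ 993.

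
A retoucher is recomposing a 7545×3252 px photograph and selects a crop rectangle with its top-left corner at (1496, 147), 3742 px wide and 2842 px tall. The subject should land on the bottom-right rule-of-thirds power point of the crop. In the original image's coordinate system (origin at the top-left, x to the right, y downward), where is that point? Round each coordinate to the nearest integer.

(3991, 2042)

One third of the crop width 3742 is 1247.33 px.
One third of the crop height 2842 is 947.33 px.
The bottom-right point is two-thirds across and two-thirds down within the crop:
x = 1496 + 2 × 1247.33 ≈ 3991; y = 147 + 2 × 947.33 ≈ 2042.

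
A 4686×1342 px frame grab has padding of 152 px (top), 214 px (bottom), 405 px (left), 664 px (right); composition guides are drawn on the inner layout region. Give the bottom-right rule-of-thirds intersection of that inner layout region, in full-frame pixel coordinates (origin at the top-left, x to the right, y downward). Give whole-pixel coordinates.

Content width = 4686 − 405 − 664 = 3617 px; content height = 1342 − 152 − 214 = 976 px.
Bottom-right is two-thirds across and two-thirds down within the inner layout region.
x = 405 + 2 × 3617/3 = 405 + 2411.33 ≈ 2816
y = 152 + 2 × 976/3 = 152 + 650.67 ≈ 803

x = 2816 px, y = 803 px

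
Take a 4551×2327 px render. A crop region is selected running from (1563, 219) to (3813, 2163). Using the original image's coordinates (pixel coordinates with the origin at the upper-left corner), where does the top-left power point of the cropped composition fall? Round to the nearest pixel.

(2313, 867)

Crop width = 3813 − 1563 = 2250 px; one third is 750.00 px.
Crop height = 2163 − 219 = 1944 px; one third is 648.00 px.
The top-left point is one-third across and one-third down within the crop:
x = 1563 + 1 × 750.00 ≈ 2313; y = 219 + 1 × 648.00 ≈ 867.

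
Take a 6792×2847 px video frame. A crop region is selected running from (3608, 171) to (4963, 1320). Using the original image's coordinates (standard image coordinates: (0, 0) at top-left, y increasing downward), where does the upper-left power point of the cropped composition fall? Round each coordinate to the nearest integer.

x = 4060 px, y = 554 px

Crop width = 4963 − 3608 = 1355 px; one third is 451.67 px.
Crop height = 1320 − 171 = 1149 px; one third is 383.00 px.
The upper-left point is one-third across and one-third down within the crop:
x = 3608 + 1 × 451.67 ≈ 4060; y = 171 + 1 × 383.00 ≈ 554.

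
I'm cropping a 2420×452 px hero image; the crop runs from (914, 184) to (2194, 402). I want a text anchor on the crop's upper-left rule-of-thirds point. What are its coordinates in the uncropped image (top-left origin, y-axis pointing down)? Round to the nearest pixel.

Crop width = 2194 − 914 = 1280 px; one third is 426.67 px.
Crop height = 402 − 184 = 218 px; one third is 72.67 px.
The upper-left point is one-third across and one-third down within the crop:
x = 914 + 1 × 426.67 ≈ 1341; y = 184 + 1 × 72.67 ≈ 257.

x = 1341 px, y = 257 px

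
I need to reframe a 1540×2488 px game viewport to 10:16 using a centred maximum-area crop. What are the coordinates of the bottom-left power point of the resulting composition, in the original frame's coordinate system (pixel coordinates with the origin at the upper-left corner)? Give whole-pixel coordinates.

(513, 1655)

1540/2488 < 10/16, so the 10:16 crop keeps the full width 1540 and trims height to 1540 × 16/10 = 2464.00 px.
Top offset = (2488 − 2464.00)/2 = 12.00 px; left offset = 0.
Bottom-left is one-third across and two-thirds down within the crop:
x = 0.00 + 1 × 1540.00/3 ≈ 513; y = 12.00 + 2 × 2464.00/3 ≈ 1655.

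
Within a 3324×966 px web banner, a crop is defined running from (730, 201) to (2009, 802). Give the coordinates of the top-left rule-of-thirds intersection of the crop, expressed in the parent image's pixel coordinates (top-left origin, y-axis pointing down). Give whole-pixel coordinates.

(1156, 401)

Crop width = 2009 − 730 = 1279 px; one third is 426.33 px.
Crop height = 802 − 201 = 601 px; one third is 200.33 px.
The top-left point is one-third across and one-third down within the crop:
x = 730 + 1 × 426.33 ≈ 1156; y = 201 + 1 × 200.33 ≈ 401.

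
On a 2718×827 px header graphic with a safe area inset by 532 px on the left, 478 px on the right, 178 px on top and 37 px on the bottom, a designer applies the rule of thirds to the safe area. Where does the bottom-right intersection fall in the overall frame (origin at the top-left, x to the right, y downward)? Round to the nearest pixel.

(1671, 586)

Content width = 2718 − 532 − 478 = 1708 px; content height = 827 − 178 − 37 = 612 px.
Bottom-right is two-thirds across and two-thirds down within the safe area.
x = 532 + 2 × 1708/3 = 532 + 1138.67 ≈ 1671
y = 178 + 2 × 612/3 = 178 + 408.00 ≈ 586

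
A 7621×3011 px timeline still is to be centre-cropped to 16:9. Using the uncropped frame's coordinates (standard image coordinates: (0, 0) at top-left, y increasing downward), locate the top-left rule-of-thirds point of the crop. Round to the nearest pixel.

7621/3011 > 16/9, so the 16:9 crop keeps the full height 3011 and trims width to 3011 × 16/9 = 5352.89 px.
Left offset = (7621 − 5352.89)/2 = 1134.06 px; top offset = 0.
Top-left is one-third across and one-third down within the crop:
x = 1134.06 + 1 × 5352.89/3 ≈ 2918; y = 0.00 + 1 × 3011.00/3 ≈ 1004.

(2918, 1004)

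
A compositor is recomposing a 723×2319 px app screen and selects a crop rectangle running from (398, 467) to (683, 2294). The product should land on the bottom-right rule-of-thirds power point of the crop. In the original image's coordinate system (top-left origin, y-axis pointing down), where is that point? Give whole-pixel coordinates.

(588, 1685)

Crop width = 683 − 398 = 285 px; one third is 95.00 px.
Crop height = 2294 − 467 = 1827 px; one third is 609.00 px.
The bottom-right point is two-thirds across and two-thirds down within the crop:
x = 398 + 2 × 95.00 ≈ 588; y = 467 + 2 × 609.00 ≈ 1685.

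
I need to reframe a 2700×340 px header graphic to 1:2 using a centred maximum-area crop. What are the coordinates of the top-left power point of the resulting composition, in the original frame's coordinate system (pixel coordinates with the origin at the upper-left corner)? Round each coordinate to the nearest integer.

2700/340 > 1/2, so the 1:2 crop keeps the full height 340 and trims width to 340 × 1/2 = 170.00 px.
Left offset = (2700 − 170.00)/2 = 1265.00 px; top offset = 0.
Top-left is one-third across and one-third down within the crop:
x = 1265.00 + 1 × 170.00/3 ≈ 1322; y = 0.00 + 1 × 340.00/3 ≈ 113.

(1322, 113)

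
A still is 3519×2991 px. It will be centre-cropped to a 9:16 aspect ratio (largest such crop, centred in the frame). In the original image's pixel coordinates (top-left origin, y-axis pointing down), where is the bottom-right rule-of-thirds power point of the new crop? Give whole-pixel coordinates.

3519/2991 > 9/16, so the 9:16 crop keeps the full height 2991 and trims width to 2991 × 9/16 = 1682.44 px.
Left offset = (3519 − 1682.44)/2 = 918.28 px; top offset = 0.
Bottom-right is two-thirds across and two-thirds down within the crop:
x = 918.28 + 2 × 1682.44/3 ≈ 2040; y = 0.00 + 2 × 2991.00/3 ≈ 1994.

x = 2040 px, y = 1994 px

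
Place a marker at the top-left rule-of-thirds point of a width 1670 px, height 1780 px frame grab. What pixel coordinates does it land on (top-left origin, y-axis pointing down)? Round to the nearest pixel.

The top-left point sits one-third of the way across and one-third of the way down.
x = 1 × 1670/3 ≈ 557; y = 1 × 1780/3 ≈ 593.

x = 557 px, y = 593 px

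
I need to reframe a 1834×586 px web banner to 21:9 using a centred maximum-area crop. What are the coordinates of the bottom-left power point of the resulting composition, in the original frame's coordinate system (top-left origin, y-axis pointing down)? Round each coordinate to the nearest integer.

(689, 391)

1834/586 > 21/9, so the 21:9 crop keeps the full height 586 and trims width to 586 × 21/9 = 1367.33 px.
Left offset = (1834 − 1367.33)/2 = 233.33 px; top offset = 0.
Bottom-left is one-third across and two-thirds down within the crop:
x = 233.33 + 1 × 1367.33/3 ≈ 689; y = 0.00 + 2 × 586.00/3 ≈ 391.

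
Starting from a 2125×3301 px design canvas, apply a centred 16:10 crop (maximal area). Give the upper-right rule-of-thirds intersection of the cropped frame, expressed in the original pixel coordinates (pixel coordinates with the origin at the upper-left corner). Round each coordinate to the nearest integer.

2125/3301 < 16/10, so the 16:10 crop keeps the full width 2125 and trims height to 2125 × 10/16 = 1328.12 px.
Top offset = (3301 − 1328.12)/2 = 986.44 px; left offset = 0.
Upper-right is two-thirds across and one-third down within the crop:
x = 0.00 + 2 × 2125.00/3 ≈ 1417; y = 986.44 + 1 × 1328.12/3 ≈ 1429.

(1417, 1429)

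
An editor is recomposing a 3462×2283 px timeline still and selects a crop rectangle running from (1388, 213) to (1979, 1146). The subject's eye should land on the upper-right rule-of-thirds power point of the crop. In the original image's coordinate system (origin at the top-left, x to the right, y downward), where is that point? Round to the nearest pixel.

(1782, 524)

Crop width = 1979 − 1388 = 591 px; one third is 197.00 px.
Crop height = 1146 − 213 = 933 px; one third is 311.00 px.
The upper-right point is two-thirds across and one-third down within the crop:
x = 1388 + 2 × 197.00 ≈ 1782; y = 213 + 1 × 311.00 ≈ 524.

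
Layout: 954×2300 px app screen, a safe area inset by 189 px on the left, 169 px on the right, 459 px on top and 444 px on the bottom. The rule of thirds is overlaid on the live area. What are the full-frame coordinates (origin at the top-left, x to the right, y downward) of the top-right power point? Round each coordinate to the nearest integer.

x = 586 px, y = 925 px

Content width = 954 − 189 − 169 = 596 px; content height = 2300 − 459 − 444 = 1397 px.
Top-right is two-thirds across and one-third down within the live area.
x = 189 + 2 × 596/3 = 189 + 397.33 ≈ 586
y = 459 + 1 × 1397/3 = 459 + 465.67 ≈ 925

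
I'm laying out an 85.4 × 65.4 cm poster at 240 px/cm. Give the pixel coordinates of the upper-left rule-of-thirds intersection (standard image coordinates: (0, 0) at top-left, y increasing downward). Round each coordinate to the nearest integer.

In pixels the canvas is 85.4 × 240 = 20496 wide and 65.4 × 240 = 15696 tall.
The upper-left point is one-third across and one-third down:
x = 1 × 20496/3 ≈ 6832; y = 1 × 15696/3 ≈ 5232.

(6832, 5232)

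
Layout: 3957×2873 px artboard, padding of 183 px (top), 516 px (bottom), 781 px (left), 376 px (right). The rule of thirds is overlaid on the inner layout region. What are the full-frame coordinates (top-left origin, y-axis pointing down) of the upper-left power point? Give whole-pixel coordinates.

Content width = 3957 − 781 − 376 = 2800 px; content height = 2873 − 183 − 516 = 2174 px.
Upper-left is one-third across and one-third down within the inner layout region.
x = 781 + 1 × 2800/3 = 781 + 933.33 ≈ 1714
y = 183 + 1 × 2174/3 = 183 + 724.67 ≈ 908

(1714, 908)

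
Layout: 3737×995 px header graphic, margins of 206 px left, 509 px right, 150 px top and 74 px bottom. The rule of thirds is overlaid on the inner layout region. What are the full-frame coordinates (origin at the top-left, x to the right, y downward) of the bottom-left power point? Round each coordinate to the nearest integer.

(1213, 664)

Content width = 3737 − 206 − 509 = 3022 px; content height = 995 − 150 − 74 = 771 px.
Bottom-left is one-third across and two-thirds down within the inner layout region.
x = 206 + 1 × 3022/3 = 206 + 1007.33 ≈ 1213
y = 150 + 2 × 771/3 = 150 + 514.00 ≈ 664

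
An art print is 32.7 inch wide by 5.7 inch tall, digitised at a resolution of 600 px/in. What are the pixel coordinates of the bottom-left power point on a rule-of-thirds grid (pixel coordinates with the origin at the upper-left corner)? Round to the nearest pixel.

(6540, 2280)

In pixels the canvas is 32.7 × 600 = 19620 wide and 5.7 × 600 = 3420 tall.
The bottom-left point is one-third across and two-thirds down:
x = 1 × 19620/3 ≈ 6540; y = 2 × 3420/3 ≈ 2280.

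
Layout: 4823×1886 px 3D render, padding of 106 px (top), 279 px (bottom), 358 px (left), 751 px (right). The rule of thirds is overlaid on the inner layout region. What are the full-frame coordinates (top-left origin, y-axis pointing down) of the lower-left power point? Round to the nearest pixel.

Content width = 4823 − 358 − 751 = 3714 px; content height = 1886 − 106 − 279 = 1501 px.
Lower-left is one-third across and two-thirds down within the inner layout region.
x = 358 + 1 × 3714/3 = 358 + 1238.00 ≈ 1596
y = 106 + 2 × 1501/3 = 106 + 1000.67 ≈ 1107

(1596, 1107)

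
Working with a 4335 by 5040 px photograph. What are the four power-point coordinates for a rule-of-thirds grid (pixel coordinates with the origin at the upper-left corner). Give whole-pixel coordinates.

(1445, 1680), (2890, 1680), (1445, 3360), (2890, 3360)

One third of 4335 is 1445; one third of 5040 is 1680.
Vertical third lines at x = 1445 and x = 2890; horizontal third lines at y = 1680 and y = 3360.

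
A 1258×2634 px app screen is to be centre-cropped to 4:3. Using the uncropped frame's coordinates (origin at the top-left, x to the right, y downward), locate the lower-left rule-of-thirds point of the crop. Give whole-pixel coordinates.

1258/2634 < 4/3, so the 4:3 crop keeps the full width 1258 and trims height to 1258 × 3/4 = 943.50 px.
Top offset = (2634 − 943.50)/2 = 845.25 px; left offset = 0.
Lower-left is one-third across and two-thirds down within the crop:
x = 0.00 + 1 × 1258.00/3 ≈ 419; y = 845.25 + 2 × 943.50/3 ≈ 1474.

x = 419 px, y = 1474 px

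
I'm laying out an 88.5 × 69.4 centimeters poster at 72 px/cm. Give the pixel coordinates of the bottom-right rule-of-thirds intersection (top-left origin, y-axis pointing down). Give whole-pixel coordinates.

In pixels the canvas is 88.5 × 72 = 6372 wide and 69.4 × 72 = 4996.8 tall.
The bottom-right point is two-thirds across and two-thirds down:
x = 2 × 6372/3 ≈ 4248; y = 2 × 4996.8/3 ≈ 3331.

(4248, 3331)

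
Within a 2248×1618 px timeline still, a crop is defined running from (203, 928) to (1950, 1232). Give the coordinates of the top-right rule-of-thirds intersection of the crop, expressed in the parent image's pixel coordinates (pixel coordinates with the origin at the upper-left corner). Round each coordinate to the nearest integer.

(1368, 1029)

Crop width = 1950 − 203 = 1747 px; one third is 582.33 px.
Crop height = 1232 − 928 = 304 px; one third is 101.33 px.
The top-right point is two-thirds across and one-third down within the crop:
x = 203 + 2 × 582.33 ≈ 1368; y = 928 + 1 × 101.33 ≈ 1029.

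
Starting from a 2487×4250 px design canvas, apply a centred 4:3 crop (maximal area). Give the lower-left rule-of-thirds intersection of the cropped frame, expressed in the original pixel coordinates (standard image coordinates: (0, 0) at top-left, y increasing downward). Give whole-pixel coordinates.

2487/4250 < 4/3, so the 4:3 crop keeps the full width 2487 and trims height to 2487 × 3/4 = 1865.25 px.
Top offset = (4250 − 1865.25)/2 = 1192.38 px; left offset = 0.
Lower-left is one-third across and two-thirds down within the crop:
x = 0.00 + 1 × 2487.00/3 ≈ 829; y = 1192.38 + 2 × 1865.25/3 ≈ 2436.

(829, 2436)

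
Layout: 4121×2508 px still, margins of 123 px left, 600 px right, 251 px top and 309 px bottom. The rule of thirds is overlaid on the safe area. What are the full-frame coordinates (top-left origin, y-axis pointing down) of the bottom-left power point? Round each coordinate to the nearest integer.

Content width = 4121 − 123 − 600 = 3398 px; content height = 2508 − 251 − 309 = 1948 px.
Bottom-left is one-third across and two-thirds down within the safe area.
x = 123 + 1 × 3398/3 = 123 + 1132.67 ≈ 1256
y = 251 + 2 × 1948/3 = 251 + 1298.67 ≈ 1550

(1256, 1550)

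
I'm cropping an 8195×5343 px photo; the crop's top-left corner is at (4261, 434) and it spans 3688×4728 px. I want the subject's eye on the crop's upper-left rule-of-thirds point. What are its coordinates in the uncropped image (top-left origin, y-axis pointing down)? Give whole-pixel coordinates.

One third of the crop width 3688 is 1229.33 px.
One third of the crop height 4728 is 1576.00 px.
The upper-left point is one-third across and one-third down within the crop:
x = 4261 + 1 × 1229.33 ≈ 5490; y = 434 + 1 × 1576.00 ≈ 2010.

(5490, 2010)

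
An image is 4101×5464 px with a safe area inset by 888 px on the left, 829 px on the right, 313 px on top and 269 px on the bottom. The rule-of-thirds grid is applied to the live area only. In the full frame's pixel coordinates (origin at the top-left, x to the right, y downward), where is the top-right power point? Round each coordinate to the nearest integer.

(2477, 1940)

Content width = 4101 − 888 − 829 = 2384 px; content height = 5464 − 313 − 269 = 4882 px.
Top-right is two-thirds across and one-third down within the live area.
x = 888 + 2 × 2384/3 = 888 + 1589.33 ≈ 2477
y = 313 + 1 × 4882/3 = 313 + 1627.33 ≈ 1940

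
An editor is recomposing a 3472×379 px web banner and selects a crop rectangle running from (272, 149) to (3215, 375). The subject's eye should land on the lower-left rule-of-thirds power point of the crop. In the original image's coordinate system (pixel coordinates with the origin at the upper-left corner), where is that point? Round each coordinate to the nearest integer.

Crop width = 3215 − 272 = 2943 px; one third is 981.00 px.
Crop height = 375 − 149 = 226 px; one third is 75.33 px.
The lower-left point is one-third across and two-thirds down within the crop:
x = 272 + 1 × 981.00 ≈ 1253; y = 149 + 2 × 75.33 ≈ 300.

x = 1253 px, y = 300 px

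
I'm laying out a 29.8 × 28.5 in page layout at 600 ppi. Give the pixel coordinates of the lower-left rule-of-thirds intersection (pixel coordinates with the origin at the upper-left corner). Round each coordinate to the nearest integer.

(5960, 11400)

In pixels the canvas is 29.8 × 600 = 17880 wide and 28.5 × 600 = 17100 tall.
The lower-left point is one-third across and two-thirds down:
x = 1 × 17880/3 ≈ 5960; y = 2 × 17100/3 ≈ 11400.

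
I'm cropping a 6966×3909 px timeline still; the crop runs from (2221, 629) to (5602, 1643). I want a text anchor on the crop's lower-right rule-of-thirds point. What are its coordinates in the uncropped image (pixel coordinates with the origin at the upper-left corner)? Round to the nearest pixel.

Crop width = 5602 − 2221 = 3381 px; one third is 1127.00 px.
Crop height = 1643 − 629 = 1014 px; one third is 338.00 px.
The lower-right point is two-thirds across and two-thirds down within the crop:
x = 2221 + 2 × 1127.00 ≈ 4475; y = 629 + 2 × 338.00 ≈ 1305.

x = 4475 px, y = 1305 px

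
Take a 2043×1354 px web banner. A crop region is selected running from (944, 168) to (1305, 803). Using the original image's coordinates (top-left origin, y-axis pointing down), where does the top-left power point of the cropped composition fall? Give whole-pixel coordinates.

(1064, 380)

Crop width = 1305 − 944 = 361 px; one third is 120.33 px.
Crop height = 803 − 168 = 635 px; one third is 211.67 px.
The top-left point is one-third across and one-third down within the crop:
x = 944 + 1 × 120.33 ≈ 1064; y = 168 + 1 × 211.67 ≈ 380.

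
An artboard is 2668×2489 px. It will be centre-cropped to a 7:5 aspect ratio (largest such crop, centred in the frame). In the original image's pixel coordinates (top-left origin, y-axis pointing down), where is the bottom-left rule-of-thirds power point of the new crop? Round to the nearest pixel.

2668/2489 < 7/5, so the 7:5 crop keeps the full width 2668 and trims height to 2668 × 5/7 = 1905.71 px.
Top offset = (2489 − 1905.71)/2 = 291.64 px; left offset = 0.
Bottom-left is one-third across and two-thirds down within the crop:
x = 0.00 + 1 × 2668.00/3 ≈ 889; y = 291.64 + 2 × 1905.71/3 ≈ 1562.

x = 889 px, y = 1562 px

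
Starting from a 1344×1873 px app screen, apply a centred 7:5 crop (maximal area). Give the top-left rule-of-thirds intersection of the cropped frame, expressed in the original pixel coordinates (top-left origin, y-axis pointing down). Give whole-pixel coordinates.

(448, 777)

1344/1873 < 7/5, so the 7:5 crop keeps the full width 1344 and trims height to 1344 × 5/7 = 960.00 px.
Top offset = (1873 − 960.00)/2 = 456.50 px; left offset = 0.
Top-left is one-third across and one-third down within the crop:
x = 0.00 + 1 × 1344.00/3 ≈ 448; y = 456.50 + 1 × 960.00/3 ≈ 777.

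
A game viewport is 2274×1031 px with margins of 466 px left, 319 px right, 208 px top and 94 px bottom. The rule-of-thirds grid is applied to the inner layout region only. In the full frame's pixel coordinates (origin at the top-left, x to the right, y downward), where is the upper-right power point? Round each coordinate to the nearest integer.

x = 1459 px, y = 451 px

Content width = 2274 − 466 − 319 = 1489 px; content height = 1031 − 208 − 94 = 729 px.
Upper-right is two-thirds across and one-third down within the inner layout region.
x = 466 + 2 × 1489/3 = 466 + 992.67 ≈ 1459
y = 208 + 1 × 729/3 = 208 + 243.00 ≈ 451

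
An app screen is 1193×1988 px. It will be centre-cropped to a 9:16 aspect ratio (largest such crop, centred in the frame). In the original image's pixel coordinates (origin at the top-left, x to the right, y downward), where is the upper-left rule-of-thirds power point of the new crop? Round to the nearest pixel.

1193/1988 > 9/16, so the 9:16 crop keeps the full height 1988 and trims width to 1988 × 9/16 = 1118.25 px.
Left offset = (1193 − 1118.25)/2 = 37.38 px; top offset = 0.
Upper-left is one-third across and one-third down within the crop:
x = 37.38 + 1 × 1118.25/3 ≈ 410; y = 0.00 + 1 × 1988.00/3 ≈ 663.

x = 410 px, y = 663 px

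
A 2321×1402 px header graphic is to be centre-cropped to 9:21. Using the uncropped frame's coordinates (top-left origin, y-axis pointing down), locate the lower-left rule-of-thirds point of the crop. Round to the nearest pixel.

(1060, 935)

2321/1402 > 9/21, so the 9:21 crop keeps the full height 1402 and trims width to 1402 × 9/21 = 600.86 px.
Left offset = (2321 − 600.86)/2 = 860.07 px; top offset = 0.
Lower-left is one-third across and two-thirds down within the crop:
x = 860.07 + 1 × 600.86/3 ≈ 1060; y = 0.00 + 2 × 1402.00/3 ≈ 935.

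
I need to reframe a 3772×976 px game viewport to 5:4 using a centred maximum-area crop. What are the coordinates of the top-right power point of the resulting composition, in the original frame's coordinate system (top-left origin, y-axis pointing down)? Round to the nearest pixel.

3772/976 > 5/4, so the 5:4 crop keeps the full height 976 and trims width to 976 × 5/4 = 1220.00 px.
Left offset = (3772 − 1220.00)/2 = 1276.00 px; top offset = 0.
Top-right is two-thirds across and one-third down within the crop:
x = 1276.00 + 2 × 1220.00/3 ≈ 2089; y = 0.00 + 1 × 976.00/3 ≈ 325.

x = 2089 px, y = 325 px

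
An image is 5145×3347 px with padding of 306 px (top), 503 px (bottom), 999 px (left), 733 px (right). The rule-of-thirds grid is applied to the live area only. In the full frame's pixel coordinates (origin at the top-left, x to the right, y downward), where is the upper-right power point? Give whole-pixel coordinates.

Content width = 5145 − 999 − 733 = 3413 px; content height = 3347 − 306 − 503 = 2538 px.
Upper-right is two-thirds across and one-third down within the live area.
x = 999 + 2 × 3413/3 = 999 + 2275.33 ≈ 3274
y = 306 + 1 × 2538/3 = 306 + 846.00 ≈ 1152

x = 3274 px, y = 1152 px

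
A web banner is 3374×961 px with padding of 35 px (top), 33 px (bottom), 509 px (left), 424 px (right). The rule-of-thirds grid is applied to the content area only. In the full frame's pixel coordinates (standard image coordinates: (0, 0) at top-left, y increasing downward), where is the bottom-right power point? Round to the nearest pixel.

x = 2136 px, y = 630 px

Content width = 3374 − 509 − 424 = 2441 px; content height = 961 − 35 − 33 = 893 px.
Bottom-right is two-thirds across and two-thirds down within the content area.
x = 509 + 2 × 2441/3 = 509 + 1627.33 ≈ 2136
y = 35 + 2 × 893/3 = 35 + 595.33 ≈ 630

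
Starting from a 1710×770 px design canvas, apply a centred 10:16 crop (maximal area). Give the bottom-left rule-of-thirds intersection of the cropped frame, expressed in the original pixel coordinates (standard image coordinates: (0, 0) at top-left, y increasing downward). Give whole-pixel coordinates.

x = 775 px, y = 513 px

1710/770 > 10/16, so the 10:16 crop keeps the full height 770 and trims width to 770 × 10/16 = 481.25 px.
Left offset = (1710 − 481.25)/2 = 614.38 px; top offset = 0.
Bottom-left is one-third across and two-thirds down within the crop:
x = 614.38 + 1 × 481.25/3 ≈ 775; y = 0.00 + 2 × 770.00/3 ≈ 513.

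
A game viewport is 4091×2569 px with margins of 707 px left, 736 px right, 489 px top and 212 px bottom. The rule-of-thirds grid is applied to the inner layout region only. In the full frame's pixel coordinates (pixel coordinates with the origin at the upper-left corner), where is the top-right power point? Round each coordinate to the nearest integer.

x = 2472 px, y = 1112 px

Content width = 4091 − 707 − 736 = 2648 px; content height = 2569 − 489 − 212 = 1868 px.
Top-right is two-thirds across and one-third down within the inner layout region.
x = 707 + 2 × 2648/3 = 707 + 1765.33 ≈ 2472
y = 489 + 1 × 1868/3 = 489 + 622.67 ≈ 1112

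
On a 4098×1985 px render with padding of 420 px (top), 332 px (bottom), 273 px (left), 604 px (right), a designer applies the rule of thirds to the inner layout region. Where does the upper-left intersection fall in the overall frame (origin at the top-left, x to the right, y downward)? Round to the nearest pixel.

Content width = 4098 − 273 − 604 = 3221 px; content height = 1985 − 420 − 332 = 1233 px.
Upper-left is one-third across and one-third down within the inner layout region.
x = 273 + 1 × 3221/3 = 273 + 1073.67 ≈ 1347
y = 420 + 1 × 1233/3 = 420 + 411.00 ≈ 831

x = 1347 px, y = 831 px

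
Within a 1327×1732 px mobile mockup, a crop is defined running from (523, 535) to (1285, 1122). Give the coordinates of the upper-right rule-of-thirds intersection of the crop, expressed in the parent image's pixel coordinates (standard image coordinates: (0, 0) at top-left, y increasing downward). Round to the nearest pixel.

Crop width = 1285 − 523 = 762 px; one third is 254.00 px.
Crop height = 1122 − 535 = 587 px; one third is 195.67 px.
The upper-right point is two-thirds across and one-third down within the crop:
x = 523 + 2 × 254.00 ≈ 1031; y = 535 + 1 × 195.67 ≈ 731.

(1031, 731)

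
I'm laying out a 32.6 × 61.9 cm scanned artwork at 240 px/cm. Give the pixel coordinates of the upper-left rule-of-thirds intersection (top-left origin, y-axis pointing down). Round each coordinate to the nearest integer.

In pixels the canvas is 32.6 × 240 = 7824 wide and 61.9 × 240 = 14856 tall.
The upper-left point is one-third across and one-third down:
x = 1 × 7824/3 ≈ 2608; y = 1 × 14856/3 ≈ 4952.

(2608, 4952)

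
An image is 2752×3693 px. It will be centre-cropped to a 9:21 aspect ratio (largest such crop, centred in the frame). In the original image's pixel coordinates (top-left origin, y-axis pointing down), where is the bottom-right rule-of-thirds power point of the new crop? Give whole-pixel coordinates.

(1640, 2462)

2752/3693 > 9/21, so the 9:21 crop keeps the full height 3693 and trims width to 3693 × 9/21 = 1582.71 px.
Left offset = (2752 − 1582.71)/2 = 584.64 px; top offset = 0.
Bottom-right is two-thirds across and two-thirds down within the crop:
x = 584.64 + 2 × 1582.71/3 ≈ 1640; y = 0.00 + 2 × 3693.00/3 ≈ 2462.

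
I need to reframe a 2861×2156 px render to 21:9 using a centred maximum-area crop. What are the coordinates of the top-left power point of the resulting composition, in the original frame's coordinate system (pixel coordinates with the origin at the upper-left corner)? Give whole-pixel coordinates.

2861/2156 < 21/9, so the 21:9 crop keeps the full width 2861 and trims height to 2861 × 9/21 = 1226.14 px.
Top offset = (2156 − 1226.14)/2 = 464.93 px; left offset = 0.
Top-left is one-third across and one-third down within the crop:
x = 0.00 + 1 × 2861.00/3 ≈ 954; y = 464.93 + 1 × 1226.14/3 ≈ 874.

(954, 874)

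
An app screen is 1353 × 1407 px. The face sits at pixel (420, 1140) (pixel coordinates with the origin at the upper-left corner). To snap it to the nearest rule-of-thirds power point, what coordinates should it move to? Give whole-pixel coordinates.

(451, 938)

Third lines: x ∈ {451, 902}, y ∈ {469, 938}.
420 is closer to x = 451; 1140 is closer to y = 938.
So the nearest intersection is the lower-left power point.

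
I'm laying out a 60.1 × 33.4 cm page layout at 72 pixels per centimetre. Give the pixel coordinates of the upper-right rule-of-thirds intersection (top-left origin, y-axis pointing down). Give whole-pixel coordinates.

(2885, 802)

In pixels the canvas is 60.1 × 72 = 4327.2 wide and 33.4 × 72 = 2404.8 tall.
The upper-right point is two-thirds across and one-third down:
x = 2 × 4327.2/3 ≈ 2885; y = 1 × 2404.8/3 ≈ 802.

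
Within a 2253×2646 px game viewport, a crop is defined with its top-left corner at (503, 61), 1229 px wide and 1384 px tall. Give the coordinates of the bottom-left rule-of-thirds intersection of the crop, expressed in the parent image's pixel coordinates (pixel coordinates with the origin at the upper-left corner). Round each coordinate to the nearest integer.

One third of the crop width 1229 is 409.67 px.
One third of the crop height 1384 is 461.33 px.
The bottom-left point is one-third across and two-thirds down within the crop:
x = 503 + 1 × 409.67 ≈ 913; y = 61 + 2 × 461.33 ≈ 984.

x = 913 px, y = 984 px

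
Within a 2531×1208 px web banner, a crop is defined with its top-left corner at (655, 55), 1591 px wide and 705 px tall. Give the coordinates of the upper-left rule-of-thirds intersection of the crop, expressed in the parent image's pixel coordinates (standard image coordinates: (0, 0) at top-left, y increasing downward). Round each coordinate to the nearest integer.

x = 1185 px, y = 290 px

One third of the crop width 1591 is 530.33 px.
One third of the crop height 705 is 235.00 px.
The upper-left point is one-third across and one-third down within the crop:
x = 655 + 1 × 530.33 ≈ 1185; y = 55 + 1 × 235.00 ≈ 290.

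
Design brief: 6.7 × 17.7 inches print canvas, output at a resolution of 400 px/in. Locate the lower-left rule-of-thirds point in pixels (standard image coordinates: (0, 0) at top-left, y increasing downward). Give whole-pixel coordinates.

In pixels the canvas is 6.7 × 400 = 2680 wide and 17.7 × 400 = 7080 tall.
The lower-left point is one-third across and two-thirds down:
x = 1 × 2680/3 ≈ 893; y = 2 × 7080/3 ≈ 4720.

x = 893 px, y = 4720 px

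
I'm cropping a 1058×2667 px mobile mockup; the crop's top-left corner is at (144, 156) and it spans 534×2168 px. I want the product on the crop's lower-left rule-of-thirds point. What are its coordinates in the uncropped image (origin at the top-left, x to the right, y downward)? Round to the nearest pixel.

One third of the crop width 534 is 178.00 px.
One third of the crop height 2168 is 722.67 px.
The lower-left point is one-third across and two-thirds down within the crop:
x = 144 + 1 × 178.00 ≈ 322; y = 156 + 2 × 722.67 ≈ 1601.

x = 322 px, y = 1601 px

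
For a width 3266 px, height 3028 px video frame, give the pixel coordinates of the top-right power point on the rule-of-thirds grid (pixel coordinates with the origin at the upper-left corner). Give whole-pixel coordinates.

(2177, 1009)

The top-right point sits two-thirds of the way across and one-third of the way down.
x = 2 × 3266/3 ≈ 2177; y = 1 × 3028/3 ≈ 1009.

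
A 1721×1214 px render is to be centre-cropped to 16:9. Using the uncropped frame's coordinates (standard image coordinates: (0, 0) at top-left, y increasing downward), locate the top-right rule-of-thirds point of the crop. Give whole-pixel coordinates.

1721/1214 < 16/9, so the 16:9 crop keeps the full width 1721 and trims height to 1721 × 9/16 = 968.06 px.
Top offset = (1214 − 968.06)/2 = 122.97 px; left offset = 0.
Top-right is two-thirds across and one-third down within the crop:
x = 0.00 + 2 × 1721.00/3 ≈ 1147; y = 122.97 + 1 × 968.06/3 ≈ 446.

x = 1147 px, y = 446 px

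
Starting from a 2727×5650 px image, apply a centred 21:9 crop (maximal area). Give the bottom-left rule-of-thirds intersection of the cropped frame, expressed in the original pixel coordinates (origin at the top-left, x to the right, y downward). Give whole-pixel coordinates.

x = 909 px, y = 3020 px

2727/5650 < 21/9, so the 21:9 crop keeps the full width 2727 and trims height to 2727 × 9/21 = 1168.71 px.
Top offset = (5650 − 1168.71)/2 = 2240.64 px; left offset = 0.
Bottom-left is one-third across and two-thirds down within the crop:
x = 0.00 + 1 × 2727.00/3 ≈ 909; y = 2240.64 + 2 × 1168.71/3 ≈ 3020.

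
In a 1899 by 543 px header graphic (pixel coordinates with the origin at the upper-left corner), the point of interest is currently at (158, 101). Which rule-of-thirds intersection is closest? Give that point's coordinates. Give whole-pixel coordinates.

x = 633 px, y = 181 px

Third lines: x ∈ {633, 1266}, y ∈ {181, 362}.
158 is closer to x = 633; 101 is closer to y = 181.
So the nearest intersection is the upper-left power point.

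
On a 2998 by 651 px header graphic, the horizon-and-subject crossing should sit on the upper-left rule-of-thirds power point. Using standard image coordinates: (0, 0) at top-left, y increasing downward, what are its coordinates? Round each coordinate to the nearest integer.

The upper-left point sits one-third of the way across and one-third of the way down.
x = 1 × 2998/3 ≈ 999; y = 1 × 651/3 ≈ 217.

x = 999 px, y = 217 px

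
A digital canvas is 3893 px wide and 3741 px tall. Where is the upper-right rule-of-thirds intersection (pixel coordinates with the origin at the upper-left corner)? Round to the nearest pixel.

x = 2595 px, y = 1247 px

The upper-right point sits two-thirds of the way across and one-third of the way down.
x = 2 × 3893/3 ≈ 2595; y = 1 × 3741/3 ≈ 1247.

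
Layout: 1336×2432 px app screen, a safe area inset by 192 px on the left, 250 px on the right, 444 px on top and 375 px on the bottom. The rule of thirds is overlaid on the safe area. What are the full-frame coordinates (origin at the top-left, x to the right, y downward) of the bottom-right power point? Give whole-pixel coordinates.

Content width = 1336 − 192 − 250 = 894 px; content height = 2432 − 444 − 375 = 1613 px.
Bottom-right is two-thirds across and two-thirds down within the safe area.
x = 192 + 2 × 894/3 = 192 + 596.00 ≈ 788
y = 444 + 2 × 1613/3 = 444 + 1075.33 ≈ 1519

x = 788 px, y = 1519 px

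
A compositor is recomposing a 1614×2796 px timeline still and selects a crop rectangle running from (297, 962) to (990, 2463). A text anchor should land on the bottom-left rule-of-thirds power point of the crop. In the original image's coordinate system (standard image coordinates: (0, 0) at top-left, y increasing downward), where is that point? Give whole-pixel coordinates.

Crop width = 990 − 297 = 693 px; one third is 231.00 px.
Crop height = 2463 − 962 = 1501 px; one third is 500.33 px.
The bottom-left point is one-third across and two-thirds down within the crop:
x = 297 + 1 × 231.00 ≈ 528; y = 962 + 2 × 500.33 ≈ 1963.

(528, 1963)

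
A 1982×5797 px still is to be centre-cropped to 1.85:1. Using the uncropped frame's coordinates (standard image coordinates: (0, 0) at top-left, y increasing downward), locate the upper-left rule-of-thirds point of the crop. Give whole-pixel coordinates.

(661, 2720)

1982/5797 < 1.85/1, so the 1.85:1 crop keeps the full width 1982 and trims height to 1982 × 1/1.85 = 1071.35 px.
Top offset = (5797 − 1071.35)/2 = 2362.82 px; left offset = 0.
Upper-left is one-third across and one-third down within the crop:
x = 0.00 + 1 × 1982.00/3 ≈ 661; y = 2362.82 + 1 × 1071.35/3 ≈ 2720.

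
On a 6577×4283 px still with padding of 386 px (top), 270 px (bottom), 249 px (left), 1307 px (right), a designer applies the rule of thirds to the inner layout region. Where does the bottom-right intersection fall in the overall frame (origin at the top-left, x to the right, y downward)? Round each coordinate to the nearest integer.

x = 3596 px, y = 2804 px

Content width = 6577 − 249 − 1307 = 5021 px; content height = 4283 − 386 − 270 = 3627 px.
Bottom-right is two-thirds across and two-thirds down within the inner layout region.
x = 249 + 2 × 5021/3 = 249 + 3347.33 ≈ 3596
y = 386 + 2 × 3627/3 = 386 + 2418.00 ≈ 2804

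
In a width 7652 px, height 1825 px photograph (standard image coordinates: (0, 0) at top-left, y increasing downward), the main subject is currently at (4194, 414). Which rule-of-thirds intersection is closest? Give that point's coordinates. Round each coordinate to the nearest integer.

Third lines: x ∈ {2551, 5101}, y ∈ {608, 1217}.
4194 is closer to x = 5101; 414 is closer to y = 608.
So the nearest intersection is the upper-right power point.

(5101, 608)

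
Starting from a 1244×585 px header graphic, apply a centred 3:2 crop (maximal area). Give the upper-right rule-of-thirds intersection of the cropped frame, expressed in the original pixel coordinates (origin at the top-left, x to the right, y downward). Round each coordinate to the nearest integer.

(768, 195)

1244/585 > 3/2, so the 3:2 crop keeps the full height 585 and trims width to 585 × 3/2 = 877.50 px.
Left offset = (1244 − 877.50)/2 = 183.25 px; top offset = 0.
Upper-right is two-thirds across and one-third down within the crop:
x = 183.25 + 2 × 877.50/3 ≈ 768; y = 0.00 + 1 × 585.00/3 ≈ 195.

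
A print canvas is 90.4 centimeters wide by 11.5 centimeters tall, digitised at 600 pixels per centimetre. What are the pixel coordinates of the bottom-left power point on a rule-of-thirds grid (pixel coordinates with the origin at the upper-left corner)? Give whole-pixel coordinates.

x = 18080 px, y = 4600 px

In pixels the canvas is 90.4 × 600 = 54240 wide and 11.5 × 600 = 6900 tall.
The bottom-left point is one-third across and two-thirds down:
x = 1 × 54240/3 ≈ 18080; y = 2 × 6900/3 ≈ 4600.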